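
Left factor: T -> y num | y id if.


Common prefix: 'y'
Factored: T -> y T', T' -> num | id if


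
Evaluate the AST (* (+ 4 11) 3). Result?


Evaluate inner: (+ 4 11) = 15
Evaluate root: (* 15 3) = 45
Result: 45


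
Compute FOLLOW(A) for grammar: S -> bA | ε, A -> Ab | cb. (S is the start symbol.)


$ ∈ FOLLOW(S). For each A -> αBβ: add FIRST(β)\{ε} to FOLLOW(B); if β nullable, add FOLLOW(A).
FOLLOW(A) = {$, b}


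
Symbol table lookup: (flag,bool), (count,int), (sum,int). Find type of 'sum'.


Lookup 'sum' → type int


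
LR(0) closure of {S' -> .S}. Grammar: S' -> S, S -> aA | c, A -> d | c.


Start: S' -> .S
For each item with dot before a nonterminal B, add B -> .γ for every B-production
Closure: [S' -> .S, S -> .aA, S -> .c]


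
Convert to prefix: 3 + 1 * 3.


'*' binds tighter: tree is (+ 3 (* 1 3))
Prefix: + 3 * 1 3


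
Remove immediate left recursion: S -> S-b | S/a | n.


Left-recursive alternatives: S-b, S/a; non-recursive: n
Introduce S': S -> nS', S' -> -bS' | /aS' | ε


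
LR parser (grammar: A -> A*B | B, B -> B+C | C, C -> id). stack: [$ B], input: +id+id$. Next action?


shift '+' to continue B -> B+C
Action: shift


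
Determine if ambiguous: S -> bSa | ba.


balanced b^n…a^n: each string has a unique parse
Unambiguous


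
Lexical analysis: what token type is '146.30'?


Pattern: digits with a decimal point
Type: FLOAT_LITERAL


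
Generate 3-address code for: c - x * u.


Break into single-operator statements:
t1 = x * u
t2 = c - t1


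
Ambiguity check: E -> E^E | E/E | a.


'a^a/a' has two parse trees (no precedence encoded between ^ and /)
Ambiguous


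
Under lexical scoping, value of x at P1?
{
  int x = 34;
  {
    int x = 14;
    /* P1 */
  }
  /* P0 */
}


x declared in the same block as P1
x = 14


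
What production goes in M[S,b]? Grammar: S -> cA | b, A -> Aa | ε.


For [S, b]: 'b' ∈ FIRST(b)
Entry: S -> b


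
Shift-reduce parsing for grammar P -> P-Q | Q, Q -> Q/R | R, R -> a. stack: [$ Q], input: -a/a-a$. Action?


lookahead ∉ {/} so Q won't extend; reduce P -> Q
Action: reduce (P -> Q)


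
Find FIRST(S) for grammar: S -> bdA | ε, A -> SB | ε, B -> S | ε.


Per alternative of S: FIRST(bdA) = {b}; FIRST(ε) = {ε}
FIRST(S) = {b, ε}


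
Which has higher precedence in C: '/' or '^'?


'/' is multiplicative (level 10); '^' is bitwise XOR (level 4)
Higher level binds tighter
'/' has higher precedence than '^'


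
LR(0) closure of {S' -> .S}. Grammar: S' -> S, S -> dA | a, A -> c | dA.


Start: S' -> .S
For each item with dot before a nonterminal B, add B -> .γ for every B-production
Closure: [S' -> .S, S -> .dA, S -> .a]


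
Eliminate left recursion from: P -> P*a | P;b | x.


Left-recursive alternatives: P*a, P;b; non-recursive: x
Introduce P': P -> xP', P' -> *aP' | ;bP' | ε


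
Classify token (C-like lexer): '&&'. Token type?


Pattern: operator symbol
Type: OPERATOR


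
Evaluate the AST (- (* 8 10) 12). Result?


Evaluate inner: (* 8 10) = 80
Evaluate root: (- 80 12) = 68
Result: 68


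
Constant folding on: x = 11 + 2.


11 + 2 = 13 at compile time
Optimized: x = 13


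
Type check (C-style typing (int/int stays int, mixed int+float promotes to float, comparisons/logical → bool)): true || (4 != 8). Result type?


Operand types: bool || bool
Rule: logical operators take bool operands and yield bool
Result type: bool


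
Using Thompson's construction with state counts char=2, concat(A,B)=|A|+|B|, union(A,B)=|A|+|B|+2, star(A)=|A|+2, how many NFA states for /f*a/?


Syntax tree has 2 char leaf(s), 0 union(s), 1 star(s)
chars contribute 2×2 = 4; each union adds +2; each star adds +2
Total: 4 + 0 + 2 = 6 states


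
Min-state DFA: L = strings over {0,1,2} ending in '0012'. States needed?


Track the longest suffix of input matching a prefix of '0012': 5 classes (prefixes of length 0..4)
Minimal DFA: 5 states


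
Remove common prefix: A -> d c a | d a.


Common prefix: 'd'
Factored: A -> d A', A' -> c a | a


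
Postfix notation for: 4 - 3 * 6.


* has higher precedence, evaluate 3*6 first
Postfix: 4 3 6 * -


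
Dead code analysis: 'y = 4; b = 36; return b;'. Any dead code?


y is assigned but never read
Dead: 'y = 4'


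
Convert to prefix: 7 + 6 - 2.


left-to-right (same/higher precedence on left): tree is (- (+ 7 6) 2)
Prefix: - + 7 6 2


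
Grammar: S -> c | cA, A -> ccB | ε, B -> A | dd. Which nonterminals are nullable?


A nonterminal is nullable iff some alternative derives ε (directly, or every symbol in it is nullable)
Nullable: {A, B}


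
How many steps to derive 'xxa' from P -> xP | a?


Derivation: P => xP => xxP => xxa
Steps: 3


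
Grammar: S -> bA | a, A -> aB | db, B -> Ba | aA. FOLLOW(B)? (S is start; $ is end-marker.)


$ ∈ FOLLOW(S). For each A -> αBβ: add FIRST(β)\{ε} to FOLLOW(B); if β nullable, add FOLLOW(A).
FOLLOW(B) = {$, a}


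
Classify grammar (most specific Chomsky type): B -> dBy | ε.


Single nonterminal LHS, but d^n y^n is not regular
Classification: Type 2 (Context-Free)


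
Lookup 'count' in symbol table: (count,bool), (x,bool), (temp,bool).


Lookup 'count' → type bool


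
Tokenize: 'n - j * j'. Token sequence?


Scan left to right, longest-match per lexeme
Tokens: ID(n), OP(-), ID(j), OP(*), ID(j)


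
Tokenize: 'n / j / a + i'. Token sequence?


Scan left to right, longest-match per lexeme
Tokens: ID(n), OP(/), ID(j), OP(/), ID(a), OP(+), ID(i)


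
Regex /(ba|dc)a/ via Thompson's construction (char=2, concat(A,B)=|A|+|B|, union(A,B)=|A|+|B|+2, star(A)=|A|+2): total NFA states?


Syntax tree has 5 char leaf(s), 1 union(s), 0 star(s)
chars contribute 5×2 = 10; each union adds +2; each star adds +2
Total: 10 + 2 + 0 = 12 states


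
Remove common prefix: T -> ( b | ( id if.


Common prefix: '('
Factored: T -> ( T', T' -> b | id if


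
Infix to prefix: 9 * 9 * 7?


left-to-right (same/higher precedence on left): tree is (* (* 9 9) 7)
Prefix: * * 9 9 7


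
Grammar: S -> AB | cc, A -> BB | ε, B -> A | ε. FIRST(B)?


Per alternative of B: FIRST(A) = {ε}; FIRST(ε) = {ε}
FIRST(B) = {ε}


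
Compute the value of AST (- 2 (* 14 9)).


Evaluate inner: (* 14 9) = 126
Evaluate root: (- 2 126) = -124
Result: -124


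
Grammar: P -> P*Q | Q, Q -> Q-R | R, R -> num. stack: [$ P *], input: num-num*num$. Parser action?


no handle ('P*' is not any RHS); shift 'num'
Action: shift


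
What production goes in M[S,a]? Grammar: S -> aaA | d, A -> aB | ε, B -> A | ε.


For [S, a]: 'a' ∈ FIRST(aaA)
Entry: S -> aaA


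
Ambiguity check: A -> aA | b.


right-linear, alternatives start with distinct terminals 'a' vs 'b': unique leftmost derivation
Unambiguous


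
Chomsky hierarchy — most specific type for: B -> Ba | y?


Left-linear: every RHS is a terminal or one nonterminal followed by a terminal
Classification: Type 3 (Regular)


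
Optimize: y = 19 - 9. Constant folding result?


19 - 9 = 10 at compile time
Optimized: y = 10


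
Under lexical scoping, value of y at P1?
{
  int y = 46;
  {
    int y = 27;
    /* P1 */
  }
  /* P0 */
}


y declared in the same block as P1
y = 27


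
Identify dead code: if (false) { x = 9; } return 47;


condition is constant false, so the whole block is unreachable
Dead: 'if (false) { x = 9; }'


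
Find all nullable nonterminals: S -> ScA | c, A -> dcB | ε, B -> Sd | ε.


A nonterminal is nullable iff some alternative derives ε (directly, or every symbol in it is nullable)
Nullable: {A, B}


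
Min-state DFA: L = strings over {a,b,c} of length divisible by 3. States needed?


Track length mod 3: states 0..2, accept at 0
Minimal DFA: 3 states


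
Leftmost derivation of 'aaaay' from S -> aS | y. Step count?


Derivation: S => aS => aaS => aaaS => aaaaS => aaaay
Steps: 5


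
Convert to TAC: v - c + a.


Break into single-operator statements:
t1 = v - c
t2 = t1 + a


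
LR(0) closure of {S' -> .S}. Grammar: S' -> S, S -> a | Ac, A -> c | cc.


Start: S' -> .S
For each item with dot before a nonterminal B, add B -> .γ for every B-production
Closure: [S' -> .S, S -> .a, S -> .Ac, A -> .c, A -> .cc]


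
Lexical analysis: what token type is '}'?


Pattern: delimiter/punctuation
Type: PUNCTUATION


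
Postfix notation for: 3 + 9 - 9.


Left to right (same or higher precedence on left)
Postfix: 3 9 + 9 -


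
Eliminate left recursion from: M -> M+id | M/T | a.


Left-recursive alternatives: M+id, M/T; non-recursive: a
Introduce M': M -> aM', M' -> +idM' | /TM' | ε


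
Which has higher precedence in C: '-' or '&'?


'-' is additive (level 9); '&' is bitwise AND (level 5)
Higher level binds tighter
'-' has higher precedence than '&'


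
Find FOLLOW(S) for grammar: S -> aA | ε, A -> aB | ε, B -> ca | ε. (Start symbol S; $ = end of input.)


$ ∈ FOLLOW(S). For each A -> αBβ: add FIRST(β)\{ε} to FOLLOW(B); if β nullable, add FOLLOW(A).
FOLLOW(S) = {$}


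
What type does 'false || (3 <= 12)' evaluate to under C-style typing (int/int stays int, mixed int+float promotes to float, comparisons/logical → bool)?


Operand types: bool || bool
Rule: logical operators take bool operands and yield bool
Result type: bool


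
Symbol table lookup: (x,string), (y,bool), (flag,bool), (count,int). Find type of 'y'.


Lookup 'y' → type bool


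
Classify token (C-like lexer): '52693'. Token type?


Pattern: digits only
Type: INTEGER_LITERAL


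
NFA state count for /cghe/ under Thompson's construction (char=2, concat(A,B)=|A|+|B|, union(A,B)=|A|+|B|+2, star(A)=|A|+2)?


Syntax tree has 4 char leaf(s), 0 union(s), 0 star(s)
chars contribute 4×2 = 8; each union adds +2; each star adds +2
Total: 8 + 0 + 0 = 8 states


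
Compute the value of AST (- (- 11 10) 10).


Evaluate inner: (- 11 10) = 1
Evaluate root: (- 1 10) = -9
Result: -9


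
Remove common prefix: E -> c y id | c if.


Common prefix: 'c'
Factored: E -> c E', E' -> y id | if


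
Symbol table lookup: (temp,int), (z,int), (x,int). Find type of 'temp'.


Lookup 'temp' → type int


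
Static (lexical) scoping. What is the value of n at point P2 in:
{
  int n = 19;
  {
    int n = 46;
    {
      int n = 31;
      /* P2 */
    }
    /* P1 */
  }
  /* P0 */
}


n declared in the same block as P2
n = 31


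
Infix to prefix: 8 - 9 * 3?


'*' binds tighter: tree is (- 8 (* 9 3))
Prefix: - 8 * 9 3


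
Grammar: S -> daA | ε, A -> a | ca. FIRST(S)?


Per alternative of S: FIRST(daA) = {d}; FIRST(ε) = {ε}
FIRST(S) = {d, ε}


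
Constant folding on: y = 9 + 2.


9 + 2 = 11 at compile time
Optimized: y = 11


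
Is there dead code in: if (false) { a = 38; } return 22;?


condition is constant false, so the whole block is unreachable
Dead: 'if (false) { a = 38; }'


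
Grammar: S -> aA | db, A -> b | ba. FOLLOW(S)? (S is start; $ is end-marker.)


$ ∈ FOLLOW(S). For each A -> αBβ: add FIRST(β)\{ε} to FOLLOW(B); if β nullable, add FOLLOW(A).
FOLLOW(S) = {$}


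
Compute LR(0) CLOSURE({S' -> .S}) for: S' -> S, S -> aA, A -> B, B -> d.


Start: S' -> .S
For each item with dot before a nonterminal B, add B -> .γ for every B-production
Closure: [S' -> .S, S -> .aA]


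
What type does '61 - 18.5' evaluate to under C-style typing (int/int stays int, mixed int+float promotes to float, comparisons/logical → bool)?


Operand types: int - float
Rule: mixed int/float promotes to float; int/int stays int
Result type: float


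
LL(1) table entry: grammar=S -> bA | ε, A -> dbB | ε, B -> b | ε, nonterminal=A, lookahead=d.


For [A, d]: 'd' ∈ FIRST(dbB)
Entry: A -> dbB


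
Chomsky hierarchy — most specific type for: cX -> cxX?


LHS has context (more than one symbol) and |LHS| ≤ |RHS|
Classification: Type 1 (Context-Sensitive)


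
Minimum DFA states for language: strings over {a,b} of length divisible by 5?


Track length mod 5: states 0..4, accept at 0
Minimal DFA: 5 states


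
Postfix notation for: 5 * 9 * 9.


Left to right (same or higher precedence on left)
Postfix: 5 9 * 9 *


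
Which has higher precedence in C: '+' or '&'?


'+' is additive (level 9); '&' is bitwise AND (level 5)
Higher level binds tighter
'+' has higher precedence than '&'


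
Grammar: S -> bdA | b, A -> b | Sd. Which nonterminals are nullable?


A nonterminal is nullable iff some alternative derives ε (directly, or every symbol in it is nullable)
Nullable: {}


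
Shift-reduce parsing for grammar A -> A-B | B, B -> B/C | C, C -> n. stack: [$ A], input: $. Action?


start symbol A on stack, input exhausted
Action: accept


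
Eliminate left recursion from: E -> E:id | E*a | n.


Left-recursive alternatives: E:id, E*a; non-recursive: n
Introduce E': E -> nE', E' -> :idE' | *aE' | ε


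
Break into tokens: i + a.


Scan left to right, longest-match per lexeme
Tokens: ID(i), OP(+), ID(a)


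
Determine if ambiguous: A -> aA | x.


right-linear, alternatives start with distinct terminals 'a' vs 'x': unique leftmost derivation
Unambiguous


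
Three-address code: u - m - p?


Break into single-operator statements:
t1 = u - m
t2 = t1 - p


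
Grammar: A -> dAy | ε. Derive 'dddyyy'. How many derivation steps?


Derivation: A => dAy => ddAyy => dddAyyy => dddyyy
Steps: 4


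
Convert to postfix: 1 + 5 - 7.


Left to right (same or higher precedence on left)
Postfix: 1 5 + 7 -


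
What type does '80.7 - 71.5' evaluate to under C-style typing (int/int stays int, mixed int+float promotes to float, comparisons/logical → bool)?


Operand types: float - float
Rule: mixed int/float promotes to float; int/int stays int
Result type: float


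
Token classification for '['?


Pattern: delimiter/punctuation
Type: PUNCTUATION


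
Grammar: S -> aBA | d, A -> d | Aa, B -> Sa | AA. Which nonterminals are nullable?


A nonterminal is nullable iff some alternative derives ε (directly, or every symbol in it is nullable)
Nullable: {}


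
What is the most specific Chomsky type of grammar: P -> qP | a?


Right-linear: every RHS is a terminal or a terminal followed by one nonterminal
Classification: Type 3 (Regular)


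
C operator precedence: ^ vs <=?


'<=' is relational (level 7); '^' is bitwise XOR (level 4)
Higher level binds tighter
'<=' has higher precedence than '^'


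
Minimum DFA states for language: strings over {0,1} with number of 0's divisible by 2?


Track (count of 0) mod 2: states 0..1, accept at 0
Minimal DFA: 2 states


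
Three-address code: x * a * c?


Break into single-operator statements:
t1 = x * a
t2 = t1 * c


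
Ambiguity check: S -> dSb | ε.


balanced d^n…b^n: each string has a unique parse
Unambiguous


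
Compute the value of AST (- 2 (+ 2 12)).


Evaluate inner: (+ 2 12) = 14
Evaluate root: (- 2 14) = -12
Result: -12


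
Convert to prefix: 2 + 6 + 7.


left-to-right (same/higher precedence on left): tree is (+ (+ 2 6) 7)
Prefix: + + 2 6 7


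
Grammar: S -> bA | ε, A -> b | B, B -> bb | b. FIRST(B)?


Per alternative of B: FIRST(bb) = {b}; FIRST(b) = {b}
FIRST(B) = {b}


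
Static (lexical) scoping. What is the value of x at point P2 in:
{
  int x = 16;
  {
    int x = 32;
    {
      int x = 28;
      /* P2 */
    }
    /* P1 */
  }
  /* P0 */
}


x declared in the same block as P2
x = 28


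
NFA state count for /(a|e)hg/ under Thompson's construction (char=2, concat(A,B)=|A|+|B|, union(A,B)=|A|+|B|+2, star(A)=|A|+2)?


Syntax tree has 4 char leaf(s), 1 union(s), 0 star(s)
chars contribute 4×2 = 8; each union adds +2; each star adds +2
Total: 8 + 2 + 0 = 10 states


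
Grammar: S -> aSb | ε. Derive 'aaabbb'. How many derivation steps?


Derivation: S => aSb => aaSbb => aaaSbbb => aaabbb
Steps: 4


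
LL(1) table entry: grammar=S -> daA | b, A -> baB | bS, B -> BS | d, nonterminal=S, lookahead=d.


For [S, d]: 'd' ∈ FIRST(daA)
Entry: S -> daA


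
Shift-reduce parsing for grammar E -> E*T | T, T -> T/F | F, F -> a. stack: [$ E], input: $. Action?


start symbol E on stack, input exhausted
Action: accept


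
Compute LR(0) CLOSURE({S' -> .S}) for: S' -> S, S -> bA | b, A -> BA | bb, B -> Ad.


Start: S' -> .S
For each item with dot before a nonterminal B, add B -> .γ for every B-production
Closure: [S' -> .S, S -> .bA, S -> .b]


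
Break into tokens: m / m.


Scan left to right, longest-match per lexeme
Tokens: ID(m), OP(/), ID(m)


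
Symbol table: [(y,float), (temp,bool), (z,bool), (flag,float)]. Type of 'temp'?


Lookup 'temp' → type bool


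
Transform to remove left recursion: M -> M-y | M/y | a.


Left-recursive alternatives: M-y, M/y; non-recursive: a
Introduce M': M -> aM', M' -> -yM' | /yM' | ε


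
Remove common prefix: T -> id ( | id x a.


Common prefix: 'id'
Factored: T -> id T', T' -> ( | x a


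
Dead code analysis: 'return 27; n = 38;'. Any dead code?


statement follows a return and is unreachable
Dead: 'n = 38'


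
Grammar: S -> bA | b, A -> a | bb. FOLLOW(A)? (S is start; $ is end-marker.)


$ ∈ FOLLOW(S). For each A -> αBβ: add FIRST(β)\{ε} to FOLLOW(B); if β nullable, add FOLLOW(A).
FOLLOW(A) = {$}


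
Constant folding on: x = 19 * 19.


19 * 19 = 361 at compile time
Optimized: x = 361


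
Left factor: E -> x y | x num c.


Common prefix: 'x'
Factored: E -> x E', E' -> y | num c


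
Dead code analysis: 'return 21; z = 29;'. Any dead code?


statement follows a return and is unreachable
Dead: 'z = 29'


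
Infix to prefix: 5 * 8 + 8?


left-to-right (same/higher precedence on left): tree is (+ (* 5 8) 8)
Prefix: + * 5 8 8


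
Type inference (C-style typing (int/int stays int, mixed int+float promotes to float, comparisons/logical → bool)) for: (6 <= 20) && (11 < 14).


Operand types: bool && bool
Rule: logical operators take bool operands and yield bool
Result type: bool


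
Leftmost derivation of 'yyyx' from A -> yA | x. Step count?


Derivation: A => yA => yyA => yyyA => yyyx
Steps: 4


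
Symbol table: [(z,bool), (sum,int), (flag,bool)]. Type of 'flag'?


Lookup 'flag' → type bool


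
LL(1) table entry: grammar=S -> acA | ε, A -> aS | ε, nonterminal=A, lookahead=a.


For [A, a]: 'a' ∈ FIRST(aS)
Entry: A -> aS


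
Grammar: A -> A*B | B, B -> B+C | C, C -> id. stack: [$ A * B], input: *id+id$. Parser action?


handle 'A*B' on top; lookahead ∈ FOLLOW(A) = {*, $}
Action: reduce (A -> A*B)


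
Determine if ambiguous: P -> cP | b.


right-linear, alternatives start with distinct terminals 'c' vs 'b': unique leftmost derivation
Unambiguous


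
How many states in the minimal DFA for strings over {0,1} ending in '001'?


Track the longest suffix of input matching a prefix of '001': 4 classes (prefixes of length 0..3)
Minimal DFA: 4 states


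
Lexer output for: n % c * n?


Scan left to right, longest-match per lexeme
Tokens: ID(n), OP(%), ID(c), OP(*), ID(n)


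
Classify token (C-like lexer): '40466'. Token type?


Pattern: digits only
Type: INTEGER_LITERAL


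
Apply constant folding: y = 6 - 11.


6 - 11 = -5 at compile time
Optimized: y = -5


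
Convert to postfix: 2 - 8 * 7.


* has higher precedence, evaluate 8*7 first
Postfix: 2 8 7 * -


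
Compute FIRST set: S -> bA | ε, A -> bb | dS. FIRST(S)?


Per alternative of S: FIRST(bA) = {b}; FIRST(ε) = {ε}
FIRST(S) = {b, ε}


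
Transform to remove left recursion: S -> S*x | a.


Left-recursive alternatives: S*x; non-recursive: a
Introduce S': S -> aS', S' -> *xS' | ε


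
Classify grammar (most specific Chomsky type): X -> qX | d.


Right-linear: every RHS is a terminal or a terminal followed by one nonterminal
Classification: Type 3 (Regular)


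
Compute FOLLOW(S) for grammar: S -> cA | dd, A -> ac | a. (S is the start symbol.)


$ ∈ FOLLOW(S). For each A -> αBβ: add FIRST(β)\{ε} to FOLLOW(B); if β nullable, add FOLLOW(A).
FOLLOW(S) = {$}


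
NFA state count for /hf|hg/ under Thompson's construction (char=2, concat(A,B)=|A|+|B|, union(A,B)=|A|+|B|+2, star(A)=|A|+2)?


Syntax tree has 4 char leaf(s), 1 union(s), 0 star(s)
chars contribute 4×2 = 8; each union adds +2; each star adds +2
Total: 8 + 2 + 0 = 10 states


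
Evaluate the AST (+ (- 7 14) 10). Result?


Evaluate inner: (- 7 14) = -7
Evaluate root: (+ -7 10) = 3
Result: 3


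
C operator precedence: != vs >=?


'>=' is relational (level 7); '!=' is equality (level 6)
Higher level binds tighter
'>=' has higher precedence than '!='


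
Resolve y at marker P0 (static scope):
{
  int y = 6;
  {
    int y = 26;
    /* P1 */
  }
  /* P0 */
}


y declared in the same block as P0
y = 6


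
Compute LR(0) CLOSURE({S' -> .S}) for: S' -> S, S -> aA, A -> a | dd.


Start: S' -> .S
For each item with dot before a nonterminal B, add B -> .γ for every B-production
Closure: [S' -> .S, S -> .aA]


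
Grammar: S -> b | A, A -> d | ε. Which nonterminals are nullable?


A nonterminal is nullable iff some alternative derives ε (directly, or every symbol in it is nullable)
Nullable: {A, S}


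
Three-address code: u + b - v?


Break into single-operator statements:
t1 = u + b
t2 = t1 - v


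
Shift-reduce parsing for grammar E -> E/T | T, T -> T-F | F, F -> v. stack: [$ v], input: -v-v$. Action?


'v' on top is the handle for F -> v
Action: reduce (F -> v)


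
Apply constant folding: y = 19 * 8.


19 * 8 = 152 at compile time
Optimized: y = 152


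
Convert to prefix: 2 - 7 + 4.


left-to-right (same/higher precedence on left): tree is (+ (- 2 7) 4)
Prefix: + - 2 7 4


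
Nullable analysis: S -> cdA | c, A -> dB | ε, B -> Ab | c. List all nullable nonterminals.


A nonterminal is nullable iff some alternative derives ε (directly, or every symbol in it is nullable)
Nullable: {A}


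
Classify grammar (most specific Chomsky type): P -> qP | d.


Right-linear: every RHS is a terminal or a terminal followed by one nonterminal
Classification: Type 3 (Regular)


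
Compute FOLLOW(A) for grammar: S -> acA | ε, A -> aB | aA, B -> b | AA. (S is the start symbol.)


$ ∈ FOLLOW(S). For each A -> αBβ: add FIRST(β)\{ε} to FOLLOW(B); if β nullable, add FOLLOW(A).
FOLLOW(A) = {$, a}


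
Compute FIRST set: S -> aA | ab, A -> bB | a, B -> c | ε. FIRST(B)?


Per alternative of B: FIRST(c) = {c}; FIRST(ε) = {ε}
FIRST(B) = {c, ε}


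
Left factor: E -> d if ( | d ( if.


Common prefix: 'd'
Factored: E -> d E', E' -> if ( | ( if


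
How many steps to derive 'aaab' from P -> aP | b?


Derivation: P => aP => aaP => aaaP => aaab
Steps: 4


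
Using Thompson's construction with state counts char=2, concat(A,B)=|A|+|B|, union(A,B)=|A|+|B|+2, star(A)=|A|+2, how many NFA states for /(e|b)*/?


Syntax tree has 2 char leaf(s), 1 union(s), 1 star(s)
chars contribute 2×2 = 4; each union adds +2; each star adds +2
Total: 4 + 2 + 2 = 8 states


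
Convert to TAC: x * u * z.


Break into single-operator statements:
t1 = x * u
t2 = t1 * z


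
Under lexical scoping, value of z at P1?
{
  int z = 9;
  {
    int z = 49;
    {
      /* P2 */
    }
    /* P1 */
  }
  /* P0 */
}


z declared in the same block as P1
z = 49


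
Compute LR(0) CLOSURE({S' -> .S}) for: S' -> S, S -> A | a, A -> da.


Start: S' -> .S
For each item with dot before a nonterminal B, add B -> .γ for every B-production
Closure: [S' -> .S, S -> .A, S -> .a, A -> .da]


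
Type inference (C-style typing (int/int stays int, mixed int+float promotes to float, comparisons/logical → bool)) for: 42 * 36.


Operand types: int * int
Rule: mixed int/float promotes to float; int/int stays int
Result type: int


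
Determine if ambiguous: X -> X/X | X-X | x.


'x/x-x' has two parse trees (no precedence encoded between / and -)
Ambiguous


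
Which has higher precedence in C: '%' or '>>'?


'%' is multiplicative (level 10); '>>' is shift (level 8)
Higher level binds tighter
'%' has higher precedence than '>>'


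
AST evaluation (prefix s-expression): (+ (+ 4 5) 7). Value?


Evaluate inner: (+ 4 5) = 9
Evaluate root: (+ 9 7) = 16
Result: 16


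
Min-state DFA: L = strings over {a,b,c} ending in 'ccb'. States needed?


Track the longest suffix of input matching a prefix of 'ccb': 4 classes (prefixes of length 0..3)
Minimal DFA: 4 states


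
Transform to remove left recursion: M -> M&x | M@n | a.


Left-recursive alternatives: M&x, M@n; non-recursive: a
Introduce M': M -> aM', M' -> &xM' | @nM' | ε


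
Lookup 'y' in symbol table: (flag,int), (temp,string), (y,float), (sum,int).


Lookup 'y' → type float


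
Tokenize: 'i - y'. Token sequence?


Scan left to right, longest-match per lexeme
Tokens: ID(i), OP(-), ID(y)


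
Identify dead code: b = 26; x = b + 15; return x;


b is read by x's definition; x is returned
No dead code


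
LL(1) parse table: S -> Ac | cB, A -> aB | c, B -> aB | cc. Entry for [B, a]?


For [B, a]: 'a' ∈ FIRST(aB)
Entry: B -> aB


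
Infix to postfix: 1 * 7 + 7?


Left to right (same or higher precedence on left)
Postfix: 1 7 * 7 +


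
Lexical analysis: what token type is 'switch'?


Pattern: reserved word
Type: KEYWORD


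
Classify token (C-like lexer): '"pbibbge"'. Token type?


Pattern: double-quoted sequence
Type: STRING_LITERAL


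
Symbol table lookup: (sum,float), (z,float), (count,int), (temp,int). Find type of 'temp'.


Lookup 'temp' → type int


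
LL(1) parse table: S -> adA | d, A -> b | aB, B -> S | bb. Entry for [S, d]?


For [S, d]: 'd' ∈ FIRST(d)
Entry: S -> d


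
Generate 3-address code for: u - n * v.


Break into single-operator statements:
t1 = n * v
t2 = u - t1


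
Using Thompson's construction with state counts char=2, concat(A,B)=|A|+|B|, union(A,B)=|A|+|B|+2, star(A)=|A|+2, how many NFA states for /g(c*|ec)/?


Syntax tree has 4 char leaf(s), 1 union(s), 1 star(s)
chars contribute 4×2 = 8; each union adds +2; each star adds +2
Total: 8 + 2 + 2 = 12 states


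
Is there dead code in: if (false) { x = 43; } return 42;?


condition is constant false, so the whole block is unreachable
Dead: 'if (false) { x = 43; }'


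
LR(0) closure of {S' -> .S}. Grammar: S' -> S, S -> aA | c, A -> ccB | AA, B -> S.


Start: S' -> .S
For each item with dot before a nonterminal B, add B -> .γ for every B-production
Closure: [S' -> .S, S -> .aA, S -> .c]


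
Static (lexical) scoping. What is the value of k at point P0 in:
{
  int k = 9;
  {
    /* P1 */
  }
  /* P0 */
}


k declared in the same block as P0
k = 9


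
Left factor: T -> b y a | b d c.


Common prefix: 'b'
Factored: T -> b T', T' -> y a | d c


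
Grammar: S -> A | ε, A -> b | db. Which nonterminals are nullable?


A nonterminal is nullable iff some alternative derives ε (directly, or every symbol in it is nullable)
Nullable: {S}


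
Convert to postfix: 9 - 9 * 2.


* has higher precedence, evaluate 9*2 first
Postfix: 9 9 2 * -


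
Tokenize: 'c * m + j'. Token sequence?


Scan left to right, longest-match per lexeme
Tokens: ID(c), OP(*), ID(m), OP(+), ID(j)


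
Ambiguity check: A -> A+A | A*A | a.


'a+a*a' has two parse trees (no precedence encoded between + and *)
Ambiguous


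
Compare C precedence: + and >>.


'+' is additive (level 9); '>>' is shift (level 8)
Higher level binds tighter
'+' has higher precedence than '>>'


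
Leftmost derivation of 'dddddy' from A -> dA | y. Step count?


Derivation: A => dA => ddA => dddA => ddddA => dddddA => dddddy
Steps: 6


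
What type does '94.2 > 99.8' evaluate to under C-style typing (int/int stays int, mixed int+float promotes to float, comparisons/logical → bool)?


Operand types: float > float
Rule: comparison yields bool
Result type: bool


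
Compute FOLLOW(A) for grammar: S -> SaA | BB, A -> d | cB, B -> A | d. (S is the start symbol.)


$ ∈ FOLLOW(S). For each A -> αBβ: add FIRST(β)\{ε} to FOLLOW(B); if β nullable, add FOLLOW(A).
FOLLOW(A) = {$, a, c, d}


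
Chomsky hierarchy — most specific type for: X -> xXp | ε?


Single nonterminal LHS, but x^n p^n is not regular
Classification: Type 2 (Context-Free)


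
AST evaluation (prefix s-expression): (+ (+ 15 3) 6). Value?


Evaluate inner: (+ 15 3) = 18
Evaluate root: (+ 18 6) = 24
Result: 24


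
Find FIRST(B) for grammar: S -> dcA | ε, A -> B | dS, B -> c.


Per alternative of B: FIRST(c) = {c}
FIRST(B) = {c}


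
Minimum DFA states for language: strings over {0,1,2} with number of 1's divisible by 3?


Track (count of 1) mod 3: states 0..2, accept at 0
Minimal DFA: 3 states


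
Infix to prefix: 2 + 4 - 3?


left-to-right (same/higher precedence on left): tree is (- (+ 2 4) 3)
Prefix: - + 2 4 3


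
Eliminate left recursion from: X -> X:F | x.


Left-recursive alternatives: X:F; non-recursive: x
Introduce X': X -> xX', X' -> :FX' | ε


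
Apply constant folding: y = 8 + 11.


8 + 11 = 19 at compile time
Optimized: y = 19


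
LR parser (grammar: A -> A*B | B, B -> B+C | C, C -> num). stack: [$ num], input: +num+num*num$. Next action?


'num' on top is the handle for C -> num
Action: reduce (C -> num)


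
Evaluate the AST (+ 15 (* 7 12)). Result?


Evaluate inner: (* 7 12) = 84
Evaluate root: (+ 15 84) = 99
Result: 99


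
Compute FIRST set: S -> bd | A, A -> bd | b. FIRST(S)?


Per alternative of S: FIRST(bd) = {b}; FIRST(A) = {b}
FIRST(S) = {b}


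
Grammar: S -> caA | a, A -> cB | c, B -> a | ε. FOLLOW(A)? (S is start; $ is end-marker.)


$ ∈ FOLLOW(S). For each A -> αBβ: add FIRST(β)\{ε} to FOLLOW(B); if β nullable, add FOLLOW(A).
FOLLOW(A) = {$}


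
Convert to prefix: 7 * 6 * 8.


left-to-right (same/higher precedence on left): tree is (* (* 7 6) 8)
Prefix: * * 7 6 8


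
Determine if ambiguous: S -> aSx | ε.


balanced a^n…x^n: each string has a unique parse
Unambiguous


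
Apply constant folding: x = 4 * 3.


4 * 3 = 12 at compile time
Optimized: x = 12


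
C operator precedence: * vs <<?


'*' is multiplicative (level 10); '<<' is shift (level 8)
Higher level binds tighter
'*' has higher precedence than '<<'


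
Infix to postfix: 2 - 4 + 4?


Left to right (same or higher precedence on left)
Postfix: 2 4 - 4 +


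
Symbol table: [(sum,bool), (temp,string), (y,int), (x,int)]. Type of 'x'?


Lookup 'x' → type int


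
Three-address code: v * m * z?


Break into single-operator statements:
t1 = v * m
t2 = t1 * z


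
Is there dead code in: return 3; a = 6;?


statement follows a return and is unreachable
Dead: 'a = 6'


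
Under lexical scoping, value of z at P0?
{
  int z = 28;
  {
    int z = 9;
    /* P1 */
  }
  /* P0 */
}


z declared in the same block as P0
z = 28


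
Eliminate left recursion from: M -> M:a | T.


Left-recursive alternatives: M:a; non-recursive: T
Introduce M': M -> TM', M' -> :aM' | ε


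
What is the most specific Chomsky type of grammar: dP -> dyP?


LHS has context (more than one symbol) and |LHS| ≤ |RHS|
Classification: Type 1 (Context-Sensitive)


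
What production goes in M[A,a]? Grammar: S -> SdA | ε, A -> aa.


For [A, a]: 'a' ∈ FIRST(aa)
Entry: A -> aa


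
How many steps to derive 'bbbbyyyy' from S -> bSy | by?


Derivation: S => bSy => bbSyy => bbbSyyy => bbbbyyyy
Steps: 4


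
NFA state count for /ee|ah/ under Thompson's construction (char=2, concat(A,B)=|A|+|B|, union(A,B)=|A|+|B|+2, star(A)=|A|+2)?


Syntax tree has 4 char leaf(s), 1 union(s), 0 star(s)
chars contribute 4×2 = 8; each union adds +2; each star adds +2
Total: 8 + 2 + 0 = 10 states


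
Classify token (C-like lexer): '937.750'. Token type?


Pattern: digits with a decimal point
Type: FLOAT_LITERAL


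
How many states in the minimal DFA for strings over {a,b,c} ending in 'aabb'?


Track the longest suffix of input matching a prefix of 'aabb': 5 classes (prefixes of length 0..4)
Minimal DFA: 5 states


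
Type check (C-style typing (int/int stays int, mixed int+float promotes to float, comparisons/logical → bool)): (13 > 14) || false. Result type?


Operand types: bool || bool
Rule: logical operators take bool operands and yield bool
Result type: bool


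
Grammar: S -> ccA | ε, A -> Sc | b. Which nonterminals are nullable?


A nonterminal is nullable iff some alternative derives ε (directly, or every symbol in it is nullable)
Nullable: {S}


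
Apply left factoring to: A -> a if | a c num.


Common prefix: 'a'
Factored: A -> a A', A' -> if | c num


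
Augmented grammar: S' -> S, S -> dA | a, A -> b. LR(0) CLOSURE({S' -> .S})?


Start: S' -> .S
For each item with dot before a nonterminal B, add B -> .γ for every B-production
Closure: [S' -> .S, S -> .dA, S -> .a]


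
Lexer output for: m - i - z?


Scan left to right, longest-match per lexeme
Tokens: ID(m), OP(-), ID(i), OP(-), ID(z)


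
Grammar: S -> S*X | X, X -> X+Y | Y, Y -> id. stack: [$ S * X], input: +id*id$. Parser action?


'+' can extend X; shift to build X -> X+Y
Action: shift


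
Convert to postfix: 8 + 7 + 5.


Left to right (same or higher precedence on left)
Postfix: 8 7 + 5 +


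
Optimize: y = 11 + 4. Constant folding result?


11 + 4 = 15 at compile time
Optimized: y = 15


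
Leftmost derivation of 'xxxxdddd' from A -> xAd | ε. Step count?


Derivation: A => xAd => xxAdd => xxxAddd => xxxxAdddd => xxxxdddd
Steps: 5


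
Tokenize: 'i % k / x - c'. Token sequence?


Scan left to right, longest-match per lexeme
Tokens: ID(i), OP(%), ID(k), OP(/), ID(x), OP(-), ID(c)


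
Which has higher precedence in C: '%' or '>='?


'%' is multiplicative (level 10); '>=' is relational (level 7)
Higher level binds tighter
'%' has higher precedence than '>='


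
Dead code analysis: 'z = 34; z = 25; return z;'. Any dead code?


first assignment to z is overwritten before any read
Dead: 'z = 34'


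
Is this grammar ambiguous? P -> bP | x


right-linear, alternatives start with distinct terminals 'b' vs 'x': unique leftmost derivation
Unambiguous


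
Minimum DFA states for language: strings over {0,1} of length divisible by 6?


Track length mod 6: states 0..5, accept at 0
Minimal DFA: 6 states


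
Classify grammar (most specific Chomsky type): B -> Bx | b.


Left-linear: every RHS is a terminal or one nonterminal followed by a terminal
Classification: Type 3 (Regular)


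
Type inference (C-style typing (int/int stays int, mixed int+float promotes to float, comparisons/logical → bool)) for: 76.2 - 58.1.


Operand types: float - float
Rule: mixed int/float promotes to float; int/int stays int
Result type: float


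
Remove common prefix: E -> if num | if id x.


Common prefix: 'if'
Factored: E -> if E', E' -> num | id x


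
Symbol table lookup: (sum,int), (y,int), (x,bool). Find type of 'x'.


Lookup 'x' → type bool


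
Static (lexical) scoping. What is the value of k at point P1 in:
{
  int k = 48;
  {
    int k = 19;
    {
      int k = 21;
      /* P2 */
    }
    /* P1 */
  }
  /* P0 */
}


k declared in the same block as P1
k = 19


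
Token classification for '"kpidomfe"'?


Pattern: double-quoted sequence
Type: STRING_LITERAL


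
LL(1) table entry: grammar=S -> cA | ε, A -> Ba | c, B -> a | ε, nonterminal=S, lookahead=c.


For [S, c]: 'c' ∈ FIRST(cA)
Entry: S -> cA


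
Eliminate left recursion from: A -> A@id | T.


Left-recursive alternatives: A@id; non-recursive: T
Introduce A': A -> TA', A' -> @idA' | ε


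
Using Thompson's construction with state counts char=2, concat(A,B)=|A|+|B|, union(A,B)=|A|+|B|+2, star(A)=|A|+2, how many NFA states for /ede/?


Syntax tree has 3 char leaf(s), 0 union(s), 0 star(s)
chars contribute 3×2 = 6; each union adds +2; each star adds +2
Total: 6 + 0 + 0 = 6 states


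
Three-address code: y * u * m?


Break into single-operator statements:
t1 = y * u
t2 = t1 * m


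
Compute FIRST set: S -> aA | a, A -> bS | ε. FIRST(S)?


Per alternative of S: FIRST(aA) = {a}; FIRST(a) = {a}
FIRST(S) = {a}


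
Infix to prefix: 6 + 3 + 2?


left-to-right (same/higher precedence on left): tree is (+ (+ 6 3) 2)
Prefix: + + 6 3 2


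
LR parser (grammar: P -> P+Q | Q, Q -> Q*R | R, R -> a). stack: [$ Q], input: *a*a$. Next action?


shift '*' to continue Q -> Q*R
Action: shift


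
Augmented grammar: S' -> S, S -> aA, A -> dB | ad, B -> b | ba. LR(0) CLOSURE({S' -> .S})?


Start: S' -> .S
For each item with dot before a nonterminal B, add B -> .γ for every B-production
Closure: [S' -> .S, S -> .aA]


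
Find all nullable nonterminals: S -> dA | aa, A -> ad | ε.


A nonterminal is nullable iff some alternative derives ε (directly, or every symbol in it is nullable)
Nullable: {A}


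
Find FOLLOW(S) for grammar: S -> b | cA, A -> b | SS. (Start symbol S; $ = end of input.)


$ ∈ FOLLOW(S). For each A -> αBβ: add FIRST(β)\{ε} to FOLLOW(B); if β nullable, add FOLLOW(A).
FOLLOW(S) = {$, b, c}


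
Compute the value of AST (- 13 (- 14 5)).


Evaluate inner: (- 14 5) = 9
Evaluate root: (- 13 9) = 4
Result: 4


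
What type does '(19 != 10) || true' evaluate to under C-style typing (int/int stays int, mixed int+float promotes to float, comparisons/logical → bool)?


Operand types: bool || bool
Rule: logical operators take bool operands and yield bool
Result type: bool


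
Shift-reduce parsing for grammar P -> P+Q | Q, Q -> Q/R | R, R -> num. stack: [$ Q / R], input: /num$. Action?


handle 'Q/R' on top
Action: reduce (Q -> Q/R)


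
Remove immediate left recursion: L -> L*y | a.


Left-recursive alternatives: L*y; non-recursive: a
Introduce L': L -> aL', L' -> *yL' | ε


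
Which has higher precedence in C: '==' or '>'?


'>' is relational (level 7); '==' is equality (level 6)
Higher level binds tighter
'>' has higher precedence than '=='


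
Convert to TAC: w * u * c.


Break into single-operator statements:
t1 = w * u
t2 = t1 * c


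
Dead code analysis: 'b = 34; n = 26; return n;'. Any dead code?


b is assigned but never read
Dead: 'b = 34'


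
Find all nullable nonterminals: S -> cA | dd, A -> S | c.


A nonterminal is nullable iff some alternative derives ε (directly, or every symbol in it is nullable)
Nullable: {}


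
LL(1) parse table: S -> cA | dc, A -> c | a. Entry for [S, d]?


For [S, d]: 'd' ∈ FIRST(dc)
Entry: S -> dc


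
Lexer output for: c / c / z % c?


Scan left to right, longest-match per lexeme
Tokens: ID(c), OP(/), ID(c), OP(/), ID(z), OP(%), ID(c)


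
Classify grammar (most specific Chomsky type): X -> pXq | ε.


Single nonterminal LHS, but p^n q^n is not regular
Classification: Type 2 (Context-Free)


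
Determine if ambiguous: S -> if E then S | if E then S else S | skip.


dangling else: 'if E then if E then skip else skip' parses two ways
Ambiguous
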